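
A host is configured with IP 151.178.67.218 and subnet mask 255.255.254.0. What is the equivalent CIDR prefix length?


Binary: 11111111.11111111.11111110.00000000
Count leading 1s
Prefix: /23


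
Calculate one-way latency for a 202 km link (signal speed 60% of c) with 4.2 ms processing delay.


Speed = 0.6 * 3e5 km/s = 180000 km/s
Propagation delay = 202 / 180000 = 0.0011 s = 1.1222 ms
Processing delay = 4.2 ms
Total one-way latency = 5.3222 ms


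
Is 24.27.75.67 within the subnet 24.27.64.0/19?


Subnet network: 24.27.64.0
Test IP AND mask: 24.27.64.0
Yes, 24.27.75.67 is in 24.27.64.0/19


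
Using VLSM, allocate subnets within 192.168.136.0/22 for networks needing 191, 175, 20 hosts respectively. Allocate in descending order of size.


191 hosts -> /24 (254 usable): 192.168.136.0/24
175 hosts -> /24 (254 usable): 192.168.137.0/24
20 hosts -> /27 (30 usable): 192.168.138.0/27
Allocation: 192.168.136.0/24 (191 hosts, 254 usable); 192.168.137.0/24 (175 hosts, 254 usable); 192.168.138.0/27 (20 hosts, 30 usable)


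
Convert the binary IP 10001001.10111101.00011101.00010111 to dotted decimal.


10001001 = 137
10111101 = 189
00011101 = 29
00010111 = 23
IP: 137.189.29.23


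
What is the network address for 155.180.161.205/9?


IP:   10011011.10110100.10100001.11001101
Mask: 11111111.10000000.00000000.00000000
AND operation:
Net:  10011011.10000000.00000000.00000000
Network: 155.128.0.0/9


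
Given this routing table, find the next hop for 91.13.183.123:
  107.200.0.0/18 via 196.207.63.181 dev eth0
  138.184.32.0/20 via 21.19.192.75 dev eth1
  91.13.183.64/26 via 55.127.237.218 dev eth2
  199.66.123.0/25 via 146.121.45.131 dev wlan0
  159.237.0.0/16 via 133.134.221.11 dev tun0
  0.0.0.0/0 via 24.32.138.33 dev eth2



Longest prefix match for 91.13.183.123:
  /18 107.200.0.0: no
  /20 138.184.32.0: no
  /26 91.13.183.64: MATCH
  /25 199.66.123.0: no
  /16 159.237.0.0: no
  /0 0.0.0.0: MATCH
Selected: next-hop 55.127.237.218 via eth2 (matched /26)


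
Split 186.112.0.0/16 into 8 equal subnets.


New prefix = 16 + 3 = 19
Each subnet has 8192 addresses
  186.112.0.0/19
  186.112.32.0/19
  186.112.64.0/19
  186.112.96.0/19
  186.112.128.0/19
  186.112.160.0/19
  186.112.192.0/19
  186.112.224.0/19
Subnets: 186.112.0.0/19, 186.112.32.0/19, 186.112.64.0/19, 186.112.96.0/19, 186.112.128.0/19, 186.112.160.0/19, 186.112.192.0/19, 186.112.224.0/19


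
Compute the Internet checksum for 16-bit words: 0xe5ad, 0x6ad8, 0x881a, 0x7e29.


Sum all words (with carry folding):
+ 0xe5ad = 0xe5ad
+ 0x6ad8 = 0x5086
+ 0x881a = 0xd8a0
+ 0x7e29 = 0x56ca
One's complement: ~0x56ca
Checksum = 0xa935


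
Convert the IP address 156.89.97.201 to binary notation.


156 = 10011100
89 = 01011001
97 = 01100001
201 = 11001001
Binary: 10011100.01011001.01100001.11001001


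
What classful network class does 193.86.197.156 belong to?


First octet: 193
Binary: 11000001
110xxxxx -> Class C (192-223)
Class C, default mask 255.255.255.0 (/24)


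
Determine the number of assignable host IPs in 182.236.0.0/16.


Host bits = 32 - 16 = 16
Total addresses = 2^16 = 65536
Usable = total - 2 (network and broadcast)
Usable hosts: 65534


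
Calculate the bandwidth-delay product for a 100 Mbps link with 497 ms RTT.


BDP = bandwidth * RTT
= 100 Mbps * 497 ms
= 100 * 1e6 * 497 / 1000 bits
= 49700000 bits
= 6212500 bytes
= 6066.8945 KB
BDP = 49700000 bits (6212500 bytes)


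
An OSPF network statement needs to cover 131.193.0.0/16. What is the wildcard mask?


Subnet mask: 255.255.0.0
Wildcard = 255.255.255.255 - subnet mask
255 - 255 = 0
255 - 255 = 0
255 - 0 = 255
255 - 0 = 255
Wildcard: 0.0.255.255


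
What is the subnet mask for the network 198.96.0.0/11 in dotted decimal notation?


/11 means 11 network bits, 21 host bits
Binary: 11111111111000000000000000000000
Mask: 255.224.0.0


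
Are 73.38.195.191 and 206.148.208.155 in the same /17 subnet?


Mask: 255.255.128.0
73.38.195.191 AND mask = 73.38.128.0
206.148.208.155 AND mask = 206.148.128.0
No, different subnets (73.38.128.0 vs 206.148.128.0)


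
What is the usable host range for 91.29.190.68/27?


Network: 91.29.190.64
Broadcast: 91.29.190.95
First usable = network + 1
Last usable = broadcast - 1
Range: 91.29.190.65 to 91.29.190.94


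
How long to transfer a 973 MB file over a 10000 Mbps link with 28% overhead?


Effective throughput = 10000 * (1 - 28/100) = 7200 Mbps
File size in Mb = 973 * 8 = 7784 Mb
Time = 7784 / 7200
Time = 1.0811 seconds


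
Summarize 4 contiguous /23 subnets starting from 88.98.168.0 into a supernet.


Original prefix: /23
Number of subnets: 4 = 2^2
New prefix = 23 - 2 = 21
Supernet: 88.98.168.0/21


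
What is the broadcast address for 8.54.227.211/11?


Network: 8.32.0.0/11
Host bits = 21
Set all host bits to 1:
Broadcast: 8.63.255.255


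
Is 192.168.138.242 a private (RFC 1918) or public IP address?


RFC 1918 private ranges:
  10.0.0.0/8 (10.0.0.0 - 10.255.255.255)
  172.16.0.0/12 (172.16.0.0 - 172.31.255.255)
  192.168.0.0/16 (192.168.0.0 - 192.168.255.255)
Private (in 192.168.0.0/16)


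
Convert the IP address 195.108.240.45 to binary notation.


195 = 11000011
108 = 01101100
240 = 11110000
45 = 00101101
Binary: 11000011.01101100.11110000.00101101


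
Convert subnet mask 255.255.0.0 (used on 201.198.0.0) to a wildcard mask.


Subnet mask: 255.255.0.0
Wildcard = 255.255.255.255 - subnet mask
255 - 255 = 0
255 - 255 = 0
255 - 0 = 255
255 - 0 = 255
Wildcard: 0.0.255.255


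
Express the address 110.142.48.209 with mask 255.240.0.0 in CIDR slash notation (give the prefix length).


Binary: 11111111.11110000.00000000.00000000
Count leading 1s
Prefix: /12


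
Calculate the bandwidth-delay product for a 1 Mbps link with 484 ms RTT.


BDP = bandwidth * RTT
= 1 Mbps * 484 ms
= 1 * 1e6 * 484 / 1000 bits
= 484000 bits
= 60500 bytes
= 59.082 KB
BDP = 484000 bits (60500 bytes)


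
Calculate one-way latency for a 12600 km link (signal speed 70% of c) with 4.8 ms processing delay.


Speed = 0.7 * 3e5 km/s = 210000 km/s
Propagation delay = 12600 / 210000 = 0.06 s = 60 ms
Processing delay = 4.8 ms
Total one-way latency = 64.8 ms


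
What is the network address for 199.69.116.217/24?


IP:   11000111.01000101.01110100.11011001
Mask: 11111111.11111111.11111111.00000000
AND operation:
Net:  11000111.01000101.01110100.00000000
Network: 199.69.116.0/24


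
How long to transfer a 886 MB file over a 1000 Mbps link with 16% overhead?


Effective throughput = 1000 * (1 - 16/100) = 840 Mbps
File size in Mb = 886 * 8 = 7088 Mb
Time = 7088 / 840
Time = 8.4381 seconds


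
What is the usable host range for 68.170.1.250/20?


Network: 68.170.0.0
Broadcast: 68.170.15.255
First usable = network + 1
Last usable = broadcast - 1
Range: 68.170.0.1 to 68.170.15.254


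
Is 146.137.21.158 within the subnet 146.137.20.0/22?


Subnet network: 146.137.20.0
Test IP AND mask: 146.137.20.0
Yes, 146.137.21.158 is in 146.137.20.0/22


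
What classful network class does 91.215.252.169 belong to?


First octet: 91
Binary: 01011011
0xxxxxxx -> Class A (1-126)
Class A, default mask 255.0.0.0 (/8)


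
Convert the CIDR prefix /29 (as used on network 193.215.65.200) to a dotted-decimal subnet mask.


/29 means 29 network bits, 3 host bits
Binary: 11111111111111111111111111111000
Mask: 255.255.255.248


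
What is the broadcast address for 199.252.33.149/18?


Network: 199.252.0.0/18
Host bits = 14
Set all host bits to 1:
Broadcast: 199.252.63.255


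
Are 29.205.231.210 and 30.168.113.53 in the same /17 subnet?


Mask: 255.255.128.0
29.205.231.210 AND mask = 29.205.128.0
30.168.113.53 AND mask = 30.168.0.0
No, different subnets (29.205.128.0 vs 30.168.0.0)


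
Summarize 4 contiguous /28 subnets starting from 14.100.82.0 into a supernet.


Original prefix: /28
Number of subnets: 4 = 2^2
New prefix = 28 - 2 = 26
Supernet: 14.100.82.0/26


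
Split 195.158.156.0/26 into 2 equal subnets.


New prefix = 26 + 1 = 27
Each subnet has 32 addresses
  195.158.156.0/27
  195.158.156.32/27
Subnets: 195.158.156.0/27, 195.158.156.32/27


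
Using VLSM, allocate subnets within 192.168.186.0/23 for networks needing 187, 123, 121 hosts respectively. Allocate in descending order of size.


187 hosts -> /24 (254 usable): 192.168.186.0/24
123 hosts -> /25 (126 usable): 192.168.187.0/25
121 hosts -> /25 (126 usable): 192.168.187.128/25
Allocation: 192.168.186.0/24 (187 hosts, 254 usable); 192.168.187.0/25 (123 hosts, 126 usable); 192.168.187.128/25 (121 hosts, 126 usable)


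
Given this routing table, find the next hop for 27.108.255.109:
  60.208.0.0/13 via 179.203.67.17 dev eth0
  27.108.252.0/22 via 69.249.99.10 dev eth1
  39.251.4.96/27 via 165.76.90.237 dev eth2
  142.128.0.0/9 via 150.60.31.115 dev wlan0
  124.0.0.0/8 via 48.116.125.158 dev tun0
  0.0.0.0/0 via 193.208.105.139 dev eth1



Longest prefix match for 27.108.255.109:
  /13 60.208.0.0: no
  /22 27.108.252.0: MATCH
  /27 39.251.4.96: no
  /9 142.128.0.0: no
  /8 124.0.0.0: no
  /0 0.0.0.0: MATCH
Selected: next-hop 69.249.99.10 via eth1 (matched /22)


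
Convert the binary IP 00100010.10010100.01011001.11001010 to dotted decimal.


00100010 = 34
10010100 = 148
01011001 = 89
11001010 = 202
IP: 34.148.89.202


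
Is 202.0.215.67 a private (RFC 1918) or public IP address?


RFC 1918 private ranges:
  10.0.0.0/8 (10.0.0.0 - 10.255.255.255)
  172.16.0.0/12 (172.16.0.0 - 172.31.255.255)
  192.168.0.0/16 (192.168.0.0 - 192.168.255.255)
Public (not in any RFC 1918 range)


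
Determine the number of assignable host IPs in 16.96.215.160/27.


Host bits = 32 - 27 = 5
Total addresses = 2^5 = 32
Usable = total - 2 (network and broadcast)
Usable hosts: 30


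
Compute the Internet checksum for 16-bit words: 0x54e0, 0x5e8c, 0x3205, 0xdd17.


Sum all words (with carry folding):
+ 0x54e0 = 0x54e0
+ 0x5e8c = 0xb36c
+ 0x3205 = 0xe571
+ 0xdd17 = 0xc289
One's complement: ~0xc289
Checksum = 0x3d76


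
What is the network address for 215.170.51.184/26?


IP:   11010111.10101010.00110011.10111000
Mask: 11111111.11111111.11111111.11000000
AND operation:
Net:  11010111.10101010.00110011.10000000
Network: 215.170.51.128/26


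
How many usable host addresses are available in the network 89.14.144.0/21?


Host bits = 32 - 21 = 11
Total addresses = 2^11 = 2048
Usable = total - 2 (network and broadcast)
Usable hosts: 2046


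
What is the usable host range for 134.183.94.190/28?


Network: 134.183.94.176
Broadcast: 134.183.94.191
First usable = network + 1
Last usable = broadcast - 1
Range: 134.183.94.177 to 134.183.94.190


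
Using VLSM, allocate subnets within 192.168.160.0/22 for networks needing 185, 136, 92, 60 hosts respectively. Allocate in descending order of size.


185 hosts -> /24 (254 usable): 192.168.160.0/24
136 hosts -> /24 (254 usable): 192.168.161.0/24
92 hosts -> /25 (126 usable): 192.168.162.0/25
60 hosts -> /26 (62 usable): 192.168.162.128/26
Allocation: 192.168.160.0/24 (185 hosts, 254 usable); 192.168.161.0/24 (136 hosts, 254 usable); 192.168.162.0/25 (92 hosts, 126 usable); 192.168.162.128/26 (60 hosts, 62 usable)


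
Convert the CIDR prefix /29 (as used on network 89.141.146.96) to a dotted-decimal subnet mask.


/29 means 29 network bits, 3 host bits
Binary: 11111111111111111111111111111000
Mask: 255.255.255.248


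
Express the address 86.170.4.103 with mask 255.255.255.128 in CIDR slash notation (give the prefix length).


Binary: 11111111.11111111.11111111.10000000
Count leading 1s
Prefix: /25


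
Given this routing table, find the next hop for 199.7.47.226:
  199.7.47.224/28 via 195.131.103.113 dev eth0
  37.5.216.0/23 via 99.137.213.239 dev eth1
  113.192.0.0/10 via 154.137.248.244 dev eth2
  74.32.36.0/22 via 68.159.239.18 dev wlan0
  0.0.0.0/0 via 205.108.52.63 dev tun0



Longest prefix match for 199.7.47.226:
  /28 199.7.47.224: MATCH
  /23 37.5.216.0: no
  /10 113.192.0.0: no
  /22 74.32.36.0: no
  /0 0.0.0.0: MATCH
Selected: next-hop 195.131.103.113 via eth0 (matched /28)


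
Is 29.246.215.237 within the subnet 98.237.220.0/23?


Subnet network: 98.237.220.0
Test IP AND mask: 29.246.214.0
No, 29.246.215.237 is not in 98.237.220.0/23


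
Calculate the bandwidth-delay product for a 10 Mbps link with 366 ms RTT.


BDP = bandwidth * RTT
= 10 Mbps * 366 ms
= 10 * 1e6 * 366 / 1000 bits
= 3660000 bits
= 457500 bytes
= 446.7773 KB
BDP = 3660000 bits (457500 bytes)


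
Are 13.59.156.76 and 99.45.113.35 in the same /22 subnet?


Mask: 255.255.252.0
13.59.156.76 AND mask = 13.59.156.0
99.45.113.35 AND mask = 99.45.112.0
No, different subnets (13.59.156.0 vs 99.45.112.0)


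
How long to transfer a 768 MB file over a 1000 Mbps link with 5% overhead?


Effective throughput = 1000 * (1 - 5/100) = 950 Mbps
File size in Mb = 768 * 8 = 6144 Mb
Time = 6144 / 950
Time = 6.4674 seconds


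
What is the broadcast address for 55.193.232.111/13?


Network: 55.192.0.0/13
Host bits = 19
Set all host bits to 1:
Broadcast: 55.199.255.255


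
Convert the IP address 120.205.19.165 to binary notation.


120 = 01111000
205 = 11001101
19 = 00010011
165 = 10100101
Binary: 01111000.11001101.00010011.10100101


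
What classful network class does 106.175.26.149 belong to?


First octet: 106
Binary: 01101010
0xxxxxxx -> Class A (1-126)
Class A, default mask 255.0.0.0 (/8)


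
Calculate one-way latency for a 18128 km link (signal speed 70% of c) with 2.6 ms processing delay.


Speed = 0.7 * 3e5 km/s = 210000 km/s
Propagation delay = 18128 / 210000 = 0.0863 s = 86.3238 ms
Processing delay = 2.6 ms
Total one-way latency = 88.9238 ms


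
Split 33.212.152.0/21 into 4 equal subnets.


New prefix = 21 + 2 = 23
Each subnet has 512 addresses
  33.212.152.0/23
  33.212.154.0/23
  33.212.156.0/23
  33.212.158.0/23
Subnets: 33.212.152.0/23, 33.212.154.0/23, 33.212.156.0/23, 33.212.158.0/23


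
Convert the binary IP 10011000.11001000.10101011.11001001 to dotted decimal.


10011000 = 152
11001000 = 200
10101011 = 171
11001001 = 201
IP: 152.200.171.201


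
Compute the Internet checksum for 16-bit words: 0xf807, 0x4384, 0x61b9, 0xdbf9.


Sum all words (with carry folding):
+ 0xf807 = 0xf807
+ 0x4384 = 0x3b8c
+ 0x61b9 = 0x9d45
+ 0xdbf9 = 0x793f
One's complement: ~0x793f
Checksum = 0x86c0


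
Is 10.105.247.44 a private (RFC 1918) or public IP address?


RFC 1918 private ranges:
  10.0.0.0/8 (10.0.0.0 - 10.255.255.255)
  172.16.0.0/12 (172.16.0.0 - 172.31.255.255)
  192.168.0.0/16 (192.168.0.0 - 192.168.255.255)
Private (in 10.0.0.0/8)


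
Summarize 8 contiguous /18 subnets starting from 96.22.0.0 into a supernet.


Original prefix: /18
Number of subnets: 8 = 2^3
New prefix = 18 - 3 = 15
Supernet: 96.22.0.0/15


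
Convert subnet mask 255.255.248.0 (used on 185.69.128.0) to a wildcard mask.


Subnet mask: 255.255.248.0
Wildcard = 255.255.255.255 - subnet mask
255 - 255 = 0
255 - 255 = 0
255 - 248 = 7
255 - 0 = 255
Wildcard: 0.0.7.255


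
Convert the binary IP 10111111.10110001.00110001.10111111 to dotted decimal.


10111111 = 191
10110001 = 177
00110001 = 49
10111111 = 191
IP: 191.177.49.191


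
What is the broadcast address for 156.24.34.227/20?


Network: 156.24.32.0/20
Host bits = 12
Set all host bits to 1:
Broadcast: 156.24.47.255


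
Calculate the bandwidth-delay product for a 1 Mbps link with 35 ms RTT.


BDP = bandwidth * RTT
= 1 Mbps * 35 ms
= 1 * 1e6 * 35 / 1000 bits
= 35000 bits
= 4375 bytes
= 4.2725 KB
BDP = 35000 bits (4375 bytes)


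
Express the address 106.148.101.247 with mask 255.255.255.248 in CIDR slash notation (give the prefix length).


Binary: 11111111.11111111.11111111.11111000
Count leading 1s
Prefix: /29


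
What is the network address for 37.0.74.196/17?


IP:   00100101.00000000.01001010.11000100
Mask: 11111111.11111111.10000000.00000000
AND operation:
Net:  00100101.00000000.00000000.00000000
Network: 37.0.0.0/17


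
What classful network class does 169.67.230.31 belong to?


First octet: 169
Binary: 10101001
10xxxxxx -> Class B (128-191)
Class B, default mask 255.255.0.0 (/16)


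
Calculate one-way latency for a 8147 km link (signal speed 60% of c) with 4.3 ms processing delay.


Speed = 0.6 * 3e5 km/s = 180000 km/s
Propagation delay = 8147 / 180000 = 0.0453 s = 45.2611 ms
Processing delay = 4.3 ms
Total one-way latency = 49.5611 ms


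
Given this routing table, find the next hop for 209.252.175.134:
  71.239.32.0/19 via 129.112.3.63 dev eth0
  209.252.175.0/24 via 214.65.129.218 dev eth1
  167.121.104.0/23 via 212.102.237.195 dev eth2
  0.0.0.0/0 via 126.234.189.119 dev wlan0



Longest prefix match for 209.252.175.134:
  /19 71.239.32.0: no
  /24 209.252.175.0: MATCH
  /23 167.121.104.0: no
  /0 0.0.0.0: MATCH
Selected: next-hop 214.65.129.218 via eth1 (matched /24)


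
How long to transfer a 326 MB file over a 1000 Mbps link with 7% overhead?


Effective throughput = 1000 * (1 - 7/100) = 930.0 Mbps
File size in Mb = 326 * 8 = 2608 Mb
Time = 2608 / 930.0
Time = 2.8043 seconds


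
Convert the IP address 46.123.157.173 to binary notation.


46 = 00101110
123 = 01111011
157 = 10011101
173 = 10101101
Binary: 00101110.01111011.10011101.10101101


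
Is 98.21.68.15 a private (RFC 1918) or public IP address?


RFC 1918 private ranges:
  10.0.0.0/8 (10.0.0.0 - 10.255.255.255)
  172.16.0.0/12 (172.16.0.0 - 172.31.255.255)
  192.168.0.0/16 (192.168.0.0 - 192.168.255.255)
Public (not in any RFC 1918 range)


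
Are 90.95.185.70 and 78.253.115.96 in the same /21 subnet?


Mask: 255.255.248.0
90.95.185.70 AND mask = 90.95.184.0
78.253.115.96 AND mask = 78.253.112.0
No, different subnets (90.95.184.0 vs 78.253.112.0)


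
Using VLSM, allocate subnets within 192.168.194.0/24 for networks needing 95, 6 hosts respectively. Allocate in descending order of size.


95 hosts -> /25 (126 usable): 192.168.194.0/25
6 hosts -> /29 (6 usable): 192.168.194.128/29
Allocation: 192.168.194.0/25 (95 hosts, 126 usable); 192.168.194.128/29 (6 hosts, 6 usable)


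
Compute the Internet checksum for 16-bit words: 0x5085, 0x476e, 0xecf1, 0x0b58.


Sum all words (with carry folding):
+ 0x5085 = 0x5085
+ 0x476e = 0x97f3
+ 0xecf1 = 0x84e5
+ 0x0b58 = 0x903d
One's complement: ~0x903d
Checksum = 0x6fc2


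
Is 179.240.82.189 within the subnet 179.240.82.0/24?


Subnet network: 179.240.82.0
Test IP AND mask: 179.240.82.0
Yes, 179.240.82.189 is in 179.240.82.0/24


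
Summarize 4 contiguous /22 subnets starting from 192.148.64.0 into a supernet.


Original prefix: /22
Number of subnets: 4 = 2^2
New prefix = 22 - 2 = 20
Supernet: 192.148.64.0/20


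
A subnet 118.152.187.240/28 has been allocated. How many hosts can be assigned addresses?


Host bits = 32 - 28 = 4
Total addresses = 2^4 = 16
Usable = total - 2 (network and broadcast)
Usable hosts: 14


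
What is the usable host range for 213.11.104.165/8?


Network: 213.0.0.0
Broadcast: 213.255.255.255
First usable = network + 1
Last usable = broadcast - 1
Range: 213.0.0.1 to 213.255.255.254


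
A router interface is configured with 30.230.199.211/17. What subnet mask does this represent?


/17 means 17 network bits, 15 host bits
Binary: 11111111111111111000000000000000
Mask: 255.255.128.0


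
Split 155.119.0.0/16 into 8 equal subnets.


New prefix = 16 + 3 = 19
Each subnet has 8192 addresses
  155.119.0.0/19
  155.119.32.0/19
  155.119.64.0/19
  155.119.96.0/19
  155.119.128.0/19
  155.119.160.0/19
  155.119.192.0/19
  155.119.224.0/19
Subnets: 155.119.0.0/19, 155.119.32.0/19, 155.119.64.0/19, 155.119.96.0/19, 155.119.128.0/19, 155.119.160.0/19, 155.119.192.0/19, 155.119.224.0/19


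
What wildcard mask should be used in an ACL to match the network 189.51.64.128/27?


Subnet mask: 255.255.255.224
Wildcard = 255.255.255.255 - subnet mask
255 - 255 = 0
255 - 255 = 0
255 - 255 = 0
255 - 224 = 31
Wildcard: 0.0.0.31


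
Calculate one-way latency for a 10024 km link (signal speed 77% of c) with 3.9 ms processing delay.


Speed = 0.77 * 3e5 km/s = 231000 km/s
Propagation delay = 10024 / 231000 = 0.0434 s = 43.3939 ms
Processing delay = 3.9 ms
Total one-way latency = 47.2939 ms


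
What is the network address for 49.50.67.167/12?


IP:   00110001.00110010.01000011.10100111
Mask: 11111111.11110000.00000000.00000000
AND operation:
Net:  00110001.00110000.00000000.00000000
Network: 49.48.0.0/12


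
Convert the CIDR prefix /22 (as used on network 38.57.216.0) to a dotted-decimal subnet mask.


/22 means 22 network bits, 10 host bits
Binary: 11111111111111111111110000000000
Mask: 255.255.252.0


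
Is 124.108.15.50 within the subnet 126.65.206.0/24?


Subnet network: 126.65.206.0
Test IP AND mask: 124.108.15.0
No, 124.108.15.50 is not in 126.65.206.0/24


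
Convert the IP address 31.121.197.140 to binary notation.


31 = 00011111
121 = 01111001
197 = 11000101
140 = 10001100
Binary: 00011111.01111001.11000101.10001100


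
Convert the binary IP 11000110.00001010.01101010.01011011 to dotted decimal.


11000110 = 198
00001010 = 10
01101010 = 106
01011011 = 91
IP: 198.10.106.91


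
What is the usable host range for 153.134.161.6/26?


Network: 153.134.161.0
Broadcast: 153.134.161.63
First usable = network + 1
Last usable = broadcast - 1
Range: 153.134.161.1 to 153.134.161.62


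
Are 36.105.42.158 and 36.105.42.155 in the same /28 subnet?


Mask: 255.255.255.240
36.105.42.158 AND mask = 36.105.42.144
36.105.42.155 AND mask = 36.105.42.144
Yes, same subnet (36.105.42.144)


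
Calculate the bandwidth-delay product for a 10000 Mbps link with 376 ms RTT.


BDP = bandwidth * RTT
= 10000 Mbps * 376 ms
= 10000 * 1e6 * 376 / 1000 bits
= 3760000000 bits
= 470000000 bytes
= 458984.375 KB
BDP = 3760000000 bits (470000000 bytes)


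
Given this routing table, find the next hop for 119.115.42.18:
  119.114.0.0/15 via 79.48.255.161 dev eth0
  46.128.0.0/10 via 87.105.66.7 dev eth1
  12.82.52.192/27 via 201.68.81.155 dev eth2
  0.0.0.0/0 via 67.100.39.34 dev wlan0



Longest prefix match for 119.115.42.18:
  /15 119.114.0.0: MATCH
  /10 46.128.0.0: no
  /27 12.82.52.192: no
  /0 0.0.0.0: MATCH
Selected: next-hop 79.48.255.161 via eth0 (matched /15)


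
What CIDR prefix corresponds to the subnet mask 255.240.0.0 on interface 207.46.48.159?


Binary: 11111111.11110000.00000000.00000000
Count leading 1s
Prefix: /12


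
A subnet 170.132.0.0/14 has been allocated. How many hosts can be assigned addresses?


Host bits = 32 - 14 = 18
Total addresses = 2^18 = 262144
Usable = total - 2 (network and broadcast)
Usable hosts: 262142


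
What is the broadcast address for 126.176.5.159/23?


Network: 126.176.4.0/23
Host bits = 9
Set all host bits to 1:
Broadcast: 126.176.5.255


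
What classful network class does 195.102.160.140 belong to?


First octet: 195
Binary: 11000011
110xxxxx -> Class C (192-223)
Class C, default mask 255.255.255.0 (/24)


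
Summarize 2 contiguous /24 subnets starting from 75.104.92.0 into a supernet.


Original prefix: /24
Number of subnets: 2 = 2^1
New prefix = 24 - 1 = 23
Supernet: 75.104.92.0/23


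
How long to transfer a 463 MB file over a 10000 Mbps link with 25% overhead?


Effective throughput = 10000 * (1 - 25/100) = 7500 Mbps
File size in Mb = 463 * 8 = 3704 Mb
Time = 3704 / 7500
Time = 0.4939 seconds


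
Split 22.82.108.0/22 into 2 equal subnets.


New prefix = 22 + 1 = 23
Each subnet has 512 addresses
  22.82.108.0/23
  22.82.110.0/23
Subnets: 22.82.108.0/23, 22.82.110.0/23


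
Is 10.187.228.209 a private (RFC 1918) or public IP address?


RFC 1918 private ranges:
  10.0.0.0/8 (10.0.0.0 - 10.255.255.255)
  172.16.0.0/12 (172.16.0.0 - 172.31.255.255)
  192.168.0.0/16 (192.168.0.0 - 192.168.255.255)
Private (in 10.0.0.0/8)


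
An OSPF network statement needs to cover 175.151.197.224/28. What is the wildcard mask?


Subnet mask: 255.255.255.240
Wildcard = 255.255.255.255 - subnet mask
255 - 255 = 0
255 - 255 = 0
255 - 255 = 0
255 - 240 = 15
Wildcard: 0.0.0.15


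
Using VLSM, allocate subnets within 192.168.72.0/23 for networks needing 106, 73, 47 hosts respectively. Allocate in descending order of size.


106 hosts -> /25 (126 usable): 192.168.72.0/25
73 hosts -> /25 (126 usable): 192.168.72.128/25
47 hosts -> /26 (62 usable): 192.168.73.0/26
Allocation: 192.168.72.0/25 (106 hosts, 126 usable); 192.168.72.128/25 (73 hosts, 126 usable); 192.168.73.0/26 (47 hosts, 62 usable)


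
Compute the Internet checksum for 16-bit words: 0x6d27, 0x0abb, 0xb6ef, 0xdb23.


Sum all words (with carry folding):
+ 0x6d27 = 0x6d27
+ 0x0abb = 0x77e2
+ 0xb6ef = 0x2ed2
+ 0xdb23 = 0x09f6
One's complement: ~0x09f6
Checksum = 0xf609


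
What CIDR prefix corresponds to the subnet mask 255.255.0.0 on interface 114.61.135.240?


Binary: 11111111.11111111.00000000.00000000
Count leading 1s
Prefix: /16


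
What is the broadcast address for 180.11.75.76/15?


Network: 180.10.0.0/15
Host bits = 17
Set all host bits to 1:
Broadcast: 180.11.255.255


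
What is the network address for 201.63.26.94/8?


IP:   11001001.00111111.00011010.01011110
Mask: 11111111.00000000.00000000.00000000
AND operation:
Net:  11001001.00000000.00000000.00000000
Network: 201.0.0.0/8


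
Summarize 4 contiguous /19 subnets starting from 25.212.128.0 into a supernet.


Original prefix: /19
Number of subnets: 4 = 2^2
New prefix = 19 - 2 = 17
Supernet: 25.212.128.0/17


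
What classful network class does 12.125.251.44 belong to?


First octet: 12
Binary: 00001100
0xxxxxxx -> Class A (1-126)
Class A, default mask 255.0.0.0 (/8)


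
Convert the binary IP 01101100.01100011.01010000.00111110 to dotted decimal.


01101100 = 108
01100011 = 99
01010000 = 80
00111110 = 62
IP: 108.99.80.62


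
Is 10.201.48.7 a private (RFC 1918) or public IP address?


RFC 1918 private ranges:
  10.0.0.0/8 (10.0.0.0 - 10.255.255.255)
  172.16.0.0/12 (172.16.0.0 - 172.31.255.255)
  192.168.0.0/16 (192.168.0.0 - 192.168.255.255)
Private (in 10.0.0.0/8)


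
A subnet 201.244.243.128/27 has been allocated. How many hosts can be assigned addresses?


Host bits = 32 - 27 = 5
Total addresses = 2^5 = 32
Usable = total - 2 (network and broadcast)
Usable hosts: 30


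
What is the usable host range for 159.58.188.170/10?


Network: 159.0.0.0
Broadcast: 159.63.255.255
First usable = network + 1
Last usable = broadcast - 1
Range: 159.0.0.1 to 159.63.255.254


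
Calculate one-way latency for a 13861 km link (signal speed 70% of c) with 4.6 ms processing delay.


Speed = 0.7 * 3e5 km/s = 210000 km/s
Propagation delay = 13861 / 210000 = 0.066 s = 66.0048 ms
Processing delay = 4.6 ms
Total one-way latency = 70.6048 ms


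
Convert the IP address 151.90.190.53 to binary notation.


151 = 10010111
90 = 01011010
190 = 10111110
53 = 00110101
Binary: 10010111.01011010.10111110.00110101


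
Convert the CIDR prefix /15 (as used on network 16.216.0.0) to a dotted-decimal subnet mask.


/15 means 15 network bits, 17 host bits
Binary: 11111111111111100000000000000000
Mask: 255.254.0.0


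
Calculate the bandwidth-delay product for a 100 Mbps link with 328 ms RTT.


BDP = bandwidth * RTT
= 100 Mbps * 328 ms
= 100 * 1e6 * 328 / 1000 bits
= 32800000 bits
= 4100000 bytes
= 4003.9062 KB
BDP = 32800000 bits (4100000 bytes)


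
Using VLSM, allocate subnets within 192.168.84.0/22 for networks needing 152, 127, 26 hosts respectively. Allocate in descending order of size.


152 hosts -> /24 (254 usable): 192.168.84.0/24
127 hosts -> /24 (254 usable): 192.168.85.0/24
26 hosts -> /27 (30 usable): 192.168.86.0/27
Allocation: 192.168.84.0/24 (152 hosts, 254 usable); 192.168.85.0/24 (127 hosts, 254 usable); 192.168.86.0/27 (26 hosts, 30 usable)


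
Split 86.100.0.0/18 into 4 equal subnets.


New prefix = 18 + 2 = 20
Each subnet has 4096 addresses
  86.100.0.0/20
  86.100.16.0/20
  86.100.32.0/20
  86.100.48.0/20
Subnets: 86.100.0.0/20, 86.100.16.0/20, 86.100.32.0/20, 86.100.48.0/20


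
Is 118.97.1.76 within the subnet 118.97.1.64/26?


Subnet network: 118.97.1.64
Test IP AND mask: 118.97.1.64
Yes, 118.97.1.76 is in 118.97.1.64/26


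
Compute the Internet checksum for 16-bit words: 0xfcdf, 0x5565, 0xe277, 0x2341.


Sum all words (with carry folding):
+ 0xfcdf = 0xfcdf
+ 0x5565 = 0x5245
+ 0xe277 = 0x34bd
+ 0x2341 = 0x57fe
One's complement: ~0x57fe
Checksum = 0xa801


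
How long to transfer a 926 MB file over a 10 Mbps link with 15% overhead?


Effective throughput = 10 * (1 - 15/100) = 8.5 Mbps
File size in Mb = 926 * 8 = 7408 Mb
Time = 7408 / 8.5
Time = 871.5294 seconds


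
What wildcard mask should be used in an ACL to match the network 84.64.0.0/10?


Subnet mask: 255.192.0.0
Wildcard = 255.255.255.255 - subnet mask
255 - 255 = 0
255 - 192 = 63
255 - 0 = 255
255 - 0 = 255
Wildcard: 0.63.255.255


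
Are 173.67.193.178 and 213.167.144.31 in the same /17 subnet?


Mask: 255.255.128.0
173.67.193.178 AND mask = 173.67.128.0
213.167.144.31 AND mask = 213.167.128.0
No, different subnets (173.67.128.0 vs 213.167.128.0)


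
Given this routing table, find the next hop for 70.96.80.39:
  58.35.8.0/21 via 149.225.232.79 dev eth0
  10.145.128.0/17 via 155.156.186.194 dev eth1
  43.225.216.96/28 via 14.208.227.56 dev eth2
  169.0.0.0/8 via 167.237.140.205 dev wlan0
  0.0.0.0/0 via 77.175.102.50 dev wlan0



Longest prefix match for 70.96.80.39:
  /21 58.35.8.0: no
  /17 10.145.128.0: no
  /28 43.225.216.96: no
  /8 169.0.0.0: no
  /0 0.0.0.0: MATCH
Selected: next-hop 77.175.102.50 via wlan0 (matched /0)


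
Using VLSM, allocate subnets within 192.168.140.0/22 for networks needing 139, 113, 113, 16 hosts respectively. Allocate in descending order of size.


139 hosts -> /24 (254 usable): 192.168.140.0/24
113 hosts -> /25 (126 usable): 192.168.141.0/25
113 hosts -> /25 (126 usable): 192.168.141.128/25
16 hosts -> /27 (30 usable): 192.168.142.0/27
Allocation: 192.168.140.0/24 (139 hosts, 254 usable); 192.168.141.0/25 (113 hosts, 126 usable); 192.168.141.128/25 (113 hosts, 126 usable); 192.168.142.0/27 (16 hosts, 30 usable)


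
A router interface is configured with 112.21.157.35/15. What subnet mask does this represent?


/15 means 15 network bits, 17 host bits
Binary: 11111111111111100000000000000000
Mask: 255.254.0.0


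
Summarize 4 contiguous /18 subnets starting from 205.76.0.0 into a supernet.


Original prefix: /18
Number of subnets: 4 = 2^2
New prefix = 18 - 2 = 16
Supernet: 205.76.0.0/16


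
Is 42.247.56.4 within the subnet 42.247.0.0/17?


Subnet network: 42.247.0.0
Test IP AND mask: 42.247.0.0
Yes, 42.247.56.4 is in 42.247.0.0/17


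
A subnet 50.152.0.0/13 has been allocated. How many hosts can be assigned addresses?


Host bits = 32 - 13 = 19
Total addresses = 2^19 = 524288
Usable = total - 2 (network and broadcast)
Usable hosts: 524286


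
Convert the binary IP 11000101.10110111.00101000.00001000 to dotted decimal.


11000101 = 197
10110111 = 183
00101000 = 40
00001000 = 8
IP: 197.183.40.8


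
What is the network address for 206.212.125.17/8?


IP:   11001110.11010100.01111101.00010001
Mask: 11111111.00000000.00000000.00000000
AND operation:
Net:  11001110.00000000.00000000.00000000
Network: 206.0.0.0/8


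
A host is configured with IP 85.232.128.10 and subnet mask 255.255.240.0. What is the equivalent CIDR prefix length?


Binary: 11111111.11111111.11110000.00000000
Count leading 1s
Prefix: /20


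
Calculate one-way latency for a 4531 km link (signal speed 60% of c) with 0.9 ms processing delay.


Speed = 0.6 * 3e5 km/s = 180000 km/s
Propagation delay = 4531 / 180000 = 0.0252 s = 25.1722 ms
Processing delay = 0.9 ms
Total one-way latency = 26.0722 ms


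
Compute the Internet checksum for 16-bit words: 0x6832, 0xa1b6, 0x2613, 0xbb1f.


Sum all words (with carry folding):
+ 0x6832 = 0x6832
+ 0xa1b6 = 0x09e9
+ 0x2613 = 0x2ffc
+ 0xbb1f = 0xeb1b
One's complement: ~0xeb1b
Checksum = 0x14e4


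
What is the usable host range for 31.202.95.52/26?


Network: 31.202.95.0
Broadcast: 31.202.95.63
First usable = network + 1
Last usable = broadcast - 1
Range: 31.202.95.1 to 31.202.95.62


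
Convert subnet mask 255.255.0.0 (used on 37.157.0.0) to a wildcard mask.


Subnet mask: 255.255.0.0
Wildcard = 255.255.255.255 - subnet mask
255 - 255 = 0
255 - 255 = 0
255 - 0 = 255
255 - 0 = 255
Wildcard: 0.0.255.255


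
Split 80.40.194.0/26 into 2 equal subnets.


New prefix = 26 + 1 = 27
Each subnet has 32 addresses
  80.40.194.0/27
  80.40.194.32/27
Subnets: 80.40.194.0/27, 80.40.194.32/27


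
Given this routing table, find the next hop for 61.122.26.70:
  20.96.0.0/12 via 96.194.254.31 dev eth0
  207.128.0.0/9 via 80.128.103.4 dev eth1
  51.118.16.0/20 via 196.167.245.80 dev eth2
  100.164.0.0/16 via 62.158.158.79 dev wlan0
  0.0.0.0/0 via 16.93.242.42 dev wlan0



Longest prefix match for 61.122.26.70:
  /12 20.96.0.0: no
  /9 207.128.0.0: no
  /20 51.118.16.0: no
  /16 100.164.0.0: no
  /0 0.0.0.0: MATCH
Selected: next-hop 16.93.242.42 via wlan0 (matched /0)


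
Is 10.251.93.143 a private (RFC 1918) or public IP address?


RFC 1918 private ranges:
  10.0.0.0/8 (10.0.0.0 - 10.255.255.255)
  172.16.0.0/12 (172.16.0.0 - 172.31.255.255)
  192.168.0.0/16 (192.168.0.0 - 192.168.255.255)
Private (in 10.0.0.0/8)


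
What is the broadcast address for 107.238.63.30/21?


Network: 107.238.56.0/21
Host bits = 11
Set all host bits to 1:
Broadcast: 107.238.63.255


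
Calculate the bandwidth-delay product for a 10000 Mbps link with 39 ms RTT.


BDP = bandwidth * RTT
= 10000 Mbps * 39 ms
= 10000 * 1e6 * 39 / 1000 bits
= 390000000 bits
= 48750000 bytes
= 47607.4219 KB
BDP = 390000000 bits (48750000 bytes)


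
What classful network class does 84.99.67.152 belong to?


First octet: 84
Binary: 01010100
0xxxxxxx -> Class A (1-126)
Class A, default mask 255.0.0.0 (/8)


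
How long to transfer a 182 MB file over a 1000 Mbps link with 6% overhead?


Effective throughput = 1000 * (1 - 6/100) = 940 Mbps
File size in Mb = 182 * 8 = 1456 Mb
Time = 1456 / 940
Time = 1.5489 seconds


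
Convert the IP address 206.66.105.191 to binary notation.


206 = 11001110
66 = 01000010
105 = 01101001
191 = 10111111
Binary: 11001110.01000010.01101001.10111111


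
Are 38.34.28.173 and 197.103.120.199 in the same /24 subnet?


Mask: 255.255.255.0
38.34.28.173 AND mask = 38.34.28.0
197.103.120.199 AND mask = 197.103.120.0
No, different subnets (38.34.28.0 vs 197.103.120.0)


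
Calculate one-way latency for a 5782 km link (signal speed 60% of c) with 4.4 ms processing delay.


Speed = 0.6 * 3e5 km/s = 180000 km/s
Propagation delay = 5782 / 180000 = 0.0321 s = 32.1222 ms
Processing delay = 4.4 ms
Total one-way latency = 36.5222 ms


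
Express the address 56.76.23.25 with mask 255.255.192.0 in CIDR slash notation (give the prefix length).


Binary: 11111111.11111111.11000000.00000000
Count leading 1s
Prefix: /18


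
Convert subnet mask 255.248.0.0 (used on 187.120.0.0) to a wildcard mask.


Subnet mask: 255.248.0.0
Wildcard = 255.255.255.255 - subnet mask
255 - 255 = 0
255 - 248 = 7
255 - 0 = 255
255 - 0 = 255
Wildcard: 0.7.255.255


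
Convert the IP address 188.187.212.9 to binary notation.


188 = 10111100
187 = 10111011
212 = 11010100
9 = 00001001
Binary: 10111100.10111011.11010100.00001001


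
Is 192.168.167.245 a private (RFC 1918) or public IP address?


RFC 1918 private ranges:
  10.0.0.0/8 (10.0.0.0 - 10.255.255.255)
  172.16.0.0/12 (172.16.0.0 - 172.31.255.255)
  192.168.0.0/16 (192.168.0.0 - 192.168.255.255)
Private (in 192.168.0.0/16)


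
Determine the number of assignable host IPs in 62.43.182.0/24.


Host bits = 32 - 24 = 8
Total addresses = 2^8 = 256
Usable = total - 2 (network and broadcast)
Usable hosts: 254


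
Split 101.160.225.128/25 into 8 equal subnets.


New prefix = 25 + 3 = 28
Each subnet has 16 addresses
  101.160.225.128/28
  101.160.225.144/28
  101.160.225.160/28
  101.160.225.176/28
  101.160.225.192/28
  101.160.225.208/28
  101.160.225.224/28
  101.160.225.240/28
Subnets: 101.160.225.128/28, 101.160.225.144/28, 101.160.225.160/28, 101.160.225.176/28, 101.160.225.192/28, 101.160.225.208/28, 101.160.225.224/28, 101.160.225.240/28


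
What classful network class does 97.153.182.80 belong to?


First octet: 97
Binary: 01100001
0xxxxxxx -> Class A (1-126)
Class A, default mask 255.0.0.0 (/8)


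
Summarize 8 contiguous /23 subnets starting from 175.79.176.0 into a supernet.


Original prefix: /23
Number of subnets: 8 = 2^3
New prefix = 23 - 3 = 20
Supernet: 175.79.176.0/20


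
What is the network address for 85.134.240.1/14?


IP:   01010101.10000110.11110000.00000001
Mask: 11111111.11111100.00000000.00000000
AND operation:
Net:  01010101.10000100.00000000.00000000
Network: 85.132.0.0/14


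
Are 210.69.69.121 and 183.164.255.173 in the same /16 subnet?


Mask: 255.255.0.0
210.69.69.121 AND mask = 210.69.0.0
183.164.255.173 AND mask = 183.164.0.0
No, different subnets (210.69.0.0 vs 183.164.0.0)


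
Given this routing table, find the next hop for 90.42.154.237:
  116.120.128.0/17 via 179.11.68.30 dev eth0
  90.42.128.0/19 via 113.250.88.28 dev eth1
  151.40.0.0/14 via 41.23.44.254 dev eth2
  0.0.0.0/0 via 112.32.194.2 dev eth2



Longest prefix match for 90.42.154.237:
  /17 116.120.128.0: no
  /19 90.42.128.0: MATCH
  /14 151.40.0.0: no
  /0 0.0.0.0: MATCH
Selected: next-hop 113.250.88.28 via eth1 (matched /19)


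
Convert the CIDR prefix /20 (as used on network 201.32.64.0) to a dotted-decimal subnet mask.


/20 means 20 network bits, 12 host bits
Binary: 11111111111111111111000000000000
Mask: 255.255.240.0


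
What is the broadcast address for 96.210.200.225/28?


Network: 96.210.200.224/28
Host bits = 4
Set all host bits to 1:
Broadcast: 96.210.200.239


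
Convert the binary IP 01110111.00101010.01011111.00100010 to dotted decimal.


01110111 = 119
00101010 = 42
01011111 = 95
00100010 = 34
IP: 119.42.95.34


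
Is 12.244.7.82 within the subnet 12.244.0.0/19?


Subnet network: 12.244.0.0
Test IP AND mask: 12.244.0.0
Yes, 12.244.7.82 is in 12.244.0.0/19


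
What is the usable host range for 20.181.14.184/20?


Network: 20.181.0.0
Broadcast: 20.181.15.255
First usable = network + 1
Last usable = broadcast - 1
Range: 20.181.0.1 to 20.181.15.254


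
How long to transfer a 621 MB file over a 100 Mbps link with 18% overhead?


Effective throughput = 100 * (1 - 18/100) = 82 Mbps
File size in Mb = 621 * 8 = 4968 Mb
Time = 4968 / 82
Time = 60.5854 seconds


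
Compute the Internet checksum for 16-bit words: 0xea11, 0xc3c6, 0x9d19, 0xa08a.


Sum all words (with carry folding):
+ 0xea11 = 0xea11
+ 0xc3c6 = 0xadd8
+ 0x9d19 = 0x4af2
+ 0xa08a = 0xeb7c
One's complement: ~0xeb7c
Checksum = 0x1483


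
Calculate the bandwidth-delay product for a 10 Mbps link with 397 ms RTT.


BDP = bandwidth * RTT
= 10 Mbps * 397 ms
= 10 * 1e6 * 397 / 1000 bits
= 3970000 bits
= 496250 bytes
= 484.6191 KB
BDP = 3970000 bits (496250 bytes)


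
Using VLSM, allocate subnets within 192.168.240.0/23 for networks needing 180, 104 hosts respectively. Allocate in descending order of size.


180 hosts -> /24 (254 usable): 192.168.240.0/24
104 hosts -> /25 (126 usable): 192.168.241.0/25
Allocation: 192.168.240.0/24 (180 hosts, 254 usable); 192.168.241.0/25 (104 hosts, 126 usable)


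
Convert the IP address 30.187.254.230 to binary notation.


30 = 00011110
187 = 10111011
254 = 11111110
230 = 11100110
Binary: 00011110.10111011.11111110.11100110
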